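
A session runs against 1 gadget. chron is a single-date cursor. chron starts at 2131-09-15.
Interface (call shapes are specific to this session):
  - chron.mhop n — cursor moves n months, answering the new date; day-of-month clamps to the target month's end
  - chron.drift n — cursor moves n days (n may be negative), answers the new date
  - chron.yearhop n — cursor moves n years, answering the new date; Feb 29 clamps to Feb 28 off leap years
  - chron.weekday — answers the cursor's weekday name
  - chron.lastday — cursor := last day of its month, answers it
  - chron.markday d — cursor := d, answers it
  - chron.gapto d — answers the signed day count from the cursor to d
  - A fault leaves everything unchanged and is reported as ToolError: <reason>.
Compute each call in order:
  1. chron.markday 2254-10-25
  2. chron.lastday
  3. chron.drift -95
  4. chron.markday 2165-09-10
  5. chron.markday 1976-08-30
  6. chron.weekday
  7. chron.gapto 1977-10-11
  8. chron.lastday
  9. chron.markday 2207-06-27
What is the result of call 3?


Answer: 2254-07-28

Derivation:
Do: markday[2254-10-25]
See: 2254-10-25
Do: lastday[]
See: 2254-10-31
Do: drift[-95]
See: 2254-07-28
Do: markday[2165-09-10]
See: 2165-09-10
Do: markday[1976-08-30]
See: 1976-08-30
Do: weekday[]
See: Monday
Do: gapto[1977-10-11]
See: 407
Do: lastday[]
See: 1976-08-31
Do: markday[2207-06-27]
See: 2207-06-27


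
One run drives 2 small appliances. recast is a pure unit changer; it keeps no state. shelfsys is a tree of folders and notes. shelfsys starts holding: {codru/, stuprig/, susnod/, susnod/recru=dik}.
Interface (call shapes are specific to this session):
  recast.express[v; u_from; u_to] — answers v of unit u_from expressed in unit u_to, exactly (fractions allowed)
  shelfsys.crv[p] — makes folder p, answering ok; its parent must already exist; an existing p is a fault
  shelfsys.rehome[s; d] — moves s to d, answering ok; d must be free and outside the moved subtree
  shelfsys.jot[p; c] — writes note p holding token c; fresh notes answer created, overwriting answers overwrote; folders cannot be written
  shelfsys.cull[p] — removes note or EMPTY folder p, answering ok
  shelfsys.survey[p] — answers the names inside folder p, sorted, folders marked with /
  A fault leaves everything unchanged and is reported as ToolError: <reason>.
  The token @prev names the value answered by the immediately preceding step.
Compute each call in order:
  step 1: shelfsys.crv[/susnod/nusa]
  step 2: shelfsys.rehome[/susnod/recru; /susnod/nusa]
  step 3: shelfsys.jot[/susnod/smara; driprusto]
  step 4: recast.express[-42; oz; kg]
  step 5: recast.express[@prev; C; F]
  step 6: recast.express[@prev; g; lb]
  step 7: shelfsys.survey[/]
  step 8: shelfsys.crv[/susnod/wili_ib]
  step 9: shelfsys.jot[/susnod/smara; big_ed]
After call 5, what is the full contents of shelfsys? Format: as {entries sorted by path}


Using shelfsys.crv passing p→/susnod/nusa, yielding ok.
Calling shelfsys.rehome passing s→/susnod/recru, d→/susnod/nusa, → ToolError: exists.
Next I call shelfsys.jot passing p→/susnod/smara, c→driprusto, and observe created.
I invoke recast.express passing v→-42, u_from→oz, u_to→kg, → -952543977/800000000.
Now I run recast.express passing v→@prev, u_from→C, u_to→F, — result: 119427104207/4000000000.
Now I run recast.express passing v→@prev, u_from→g, u_to→lb, — result: 119427104207/1814369480000.
I call shelfsys.survey passing p→/, and get [codru/, stuprig/, susnod/].
Next I call shelfsys.crv passing p→/susnod/wili_ib: ok.
Then shelfsys.jot passing p→/susnod/smara, c→big_ed, giving overwrote.

Answer: {codru/, stuprig/, susnod/, susnod/nusa/, susnod/recru=dik, susnod/smara=driprusto}


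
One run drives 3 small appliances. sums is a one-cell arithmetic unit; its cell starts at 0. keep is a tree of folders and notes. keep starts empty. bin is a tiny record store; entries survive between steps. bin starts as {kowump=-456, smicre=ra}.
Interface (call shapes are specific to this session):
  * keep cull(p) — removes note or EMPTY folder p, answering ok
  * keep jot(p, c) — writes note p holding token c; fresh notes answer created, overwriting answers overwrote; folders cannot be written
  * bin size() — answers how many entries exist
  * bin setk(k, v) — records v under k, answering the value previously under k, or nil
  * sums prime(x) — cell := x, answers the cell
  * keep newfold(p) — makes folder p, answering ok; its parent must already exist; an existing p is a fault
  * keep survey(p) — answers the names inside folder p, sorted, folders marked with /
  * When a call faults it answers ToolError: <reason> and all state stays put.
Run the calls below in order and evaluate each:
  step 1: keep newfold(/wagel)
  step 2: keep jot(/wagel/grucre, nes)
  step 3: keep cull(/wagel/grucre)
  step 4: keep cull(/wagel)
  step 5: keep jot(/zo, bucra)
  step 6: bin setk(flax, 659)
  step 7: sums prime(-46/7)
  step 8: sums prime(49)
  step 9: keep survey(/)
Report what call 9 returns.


% keep newfold /wagel
  ok
% keep jot /wagel/grucre nes
  created
% keep cull /wagel/grucre
  ok
% keep cull /wagel
  ok
% keep jot /zo bucra
  created
% bin setk flax 659
  nil
% sums prime -46/7
  -46/7
% sums prime 49
  49
% keep survey /
  [zo]

Answer: [zo]


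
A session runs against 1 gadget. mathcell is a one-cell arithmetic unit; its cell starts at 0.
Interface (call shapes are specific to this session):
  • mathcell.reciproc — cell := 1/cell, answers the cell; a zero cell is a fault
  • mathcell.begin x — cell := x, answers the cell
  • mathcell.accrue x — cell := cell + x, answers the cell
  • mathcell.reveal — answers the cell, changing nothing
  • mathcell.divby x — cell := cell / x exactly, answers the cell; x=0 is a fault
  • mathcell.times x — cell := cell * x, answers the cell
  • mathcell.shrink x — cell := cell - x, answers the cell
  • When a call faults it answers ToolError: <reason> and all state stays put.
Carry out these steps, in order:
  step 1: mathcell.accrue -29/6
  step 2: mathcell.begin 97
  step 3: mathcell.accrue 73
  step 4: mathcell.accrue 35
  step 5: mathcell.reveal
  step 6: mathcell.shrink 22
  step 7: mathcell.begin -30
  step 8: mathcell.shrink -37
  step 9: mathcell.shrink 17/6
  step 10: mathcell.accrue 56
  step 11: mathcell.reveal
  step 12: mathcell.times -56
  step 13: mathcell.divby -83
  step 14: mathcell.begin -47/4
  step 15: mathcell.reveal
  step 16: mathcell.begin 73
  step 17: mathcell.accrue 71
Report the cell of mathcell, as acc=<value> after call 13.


Answer: acc=10108/249

Derivation:
! 1. mathcell.accrue(-29/6) -> -29/6
! 2. mathcell.begin(97) -> 97
! 3. mathcell.accrue(73) -> 170
! 4. mathcell.accrue(35) -> 205
! 5. mathcell.reveal() -> 205
! 6. mathcell.shrink(22) -> 183
! 7. mathcell.begin(-30) -> -30
! 8. mathcell.shrink(-37) -> 7
! 9. mathcell.shrink(17/6) -> 25/6
! 10. mathcell.accrue(56) -> 361/6
! 11. mathcell.reveal() -> 361/6
! 12. mathcell.times(-56) -> -10108/3
! 13. mathcell.divby(-83) -> 10108/249
! 14. mathcell.begin(-47/4) -> -47/4
! 15. mathcell.reveal() -> -47/4
! 16. mathcell.begin(73) -> 73
! 17. mathcell.accrue(71) -> 144


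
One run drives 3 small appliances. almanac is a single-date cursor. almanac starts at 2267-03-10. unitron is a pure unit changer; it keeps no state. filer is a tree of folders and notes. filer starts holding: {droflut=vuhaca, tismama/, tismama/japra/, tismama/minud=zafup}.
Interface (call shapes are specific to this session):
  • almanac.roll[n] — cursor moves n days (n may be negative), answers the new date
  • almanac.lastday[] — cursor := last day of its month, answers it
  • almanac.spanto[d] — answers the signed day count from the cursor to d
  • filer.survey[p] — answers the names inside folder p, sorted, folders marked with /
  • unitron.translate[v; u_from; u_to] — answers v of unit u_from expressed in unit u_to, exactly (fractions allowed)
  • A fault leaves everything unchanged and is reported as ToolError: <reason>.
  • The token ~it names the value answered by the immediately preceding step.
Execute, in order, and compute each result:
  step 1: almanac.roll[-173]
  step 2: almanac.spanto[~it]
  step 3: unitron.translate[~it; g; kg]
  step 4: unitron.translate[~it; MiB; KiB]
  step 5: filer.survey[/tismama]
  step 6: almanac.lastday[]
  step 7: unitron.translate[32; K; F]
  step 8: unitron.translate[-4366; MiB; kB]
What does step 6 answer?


Do: almanac.roll[-173]
See: 2266-09-18
Do: almanac.spanto[~it]
See: 0
Do: unitron.translate[~it; g; kg]
See: 0
Do: unitron.translate[~it; MiB; KiB]
See: 0
Do: filer.survey[/tismama]
See: [japra/, minud]
Do: almanac.lastday[]
See: 2266-09-30
Do: unitron.translate[32; K; F]
See: -40207/100
Do: unitron.translate[-4366; MiB; kB]
See: -572260352/125

Answer: 2266-09-30


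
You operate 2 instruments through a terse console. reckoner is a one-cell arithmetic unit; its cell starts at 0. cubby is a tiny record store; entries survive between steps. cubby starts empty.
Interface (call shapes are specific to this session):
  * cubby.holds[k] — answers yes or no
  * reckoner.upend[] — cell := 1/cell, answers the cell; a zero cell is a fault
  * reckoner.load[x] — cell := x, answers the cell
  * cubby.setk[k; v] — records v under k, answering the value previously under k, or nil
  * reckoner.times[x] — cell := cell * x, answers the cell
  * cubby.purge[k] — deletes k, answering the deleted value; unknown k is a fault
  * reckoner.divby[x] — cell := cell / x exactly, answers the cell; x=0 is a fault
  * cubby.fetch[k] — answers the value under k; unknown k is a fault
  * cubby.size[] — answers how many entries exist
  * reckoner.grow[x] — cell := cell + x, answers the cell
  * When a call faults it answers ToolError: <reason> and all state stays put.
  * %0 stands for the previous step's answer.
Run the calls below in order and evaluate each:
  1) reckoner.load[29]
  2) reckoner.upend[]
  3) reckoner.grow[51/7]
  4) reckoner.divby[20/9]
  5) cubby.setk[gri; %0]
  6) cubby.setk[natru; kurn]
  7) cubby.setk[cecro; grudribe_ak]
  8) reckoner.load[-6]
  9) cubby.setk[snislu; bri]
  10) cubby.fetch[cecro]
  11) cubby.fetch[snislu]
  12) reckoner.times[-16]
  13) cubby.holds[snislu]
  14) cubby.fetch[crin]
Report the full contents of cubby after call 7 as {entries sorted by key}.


Answer: {cecro=grudribe_ak, gri=6687/2030, natru=kurn}

Derivation:
I use reckoner.load using x='29', — result: 29.
Using reckoner.upend, giving 1/29.
Next I call reckoner.grow using x='51/7', and observe 1486/203.
Next I call reckoner.divby using x='20/9', → 6687/2030.
Invoking cubby.setk using k='gri', v='%0', and get nil.
Now I run cubby.setk using k='natru', v='kurn', — result: nil.
Next I call cubby.setk using k='cecro', v='grudribe_ak', and get nil.
Then reckoner.load using x='-6': -6.
I run cubby.setk using k='snislu', v='bri', and see nil.
Using cubby.fetch using k='cecro': grudribe_ak.
Invoking cubby.fetch using k='snislu', which returns bri.
I invoke reckoner.times using x='-16', and get 96.
Then cubby.holds using k='snislu', → yes.
I run cubby.fetch using k='crin', and get ToolError: no such key crin.


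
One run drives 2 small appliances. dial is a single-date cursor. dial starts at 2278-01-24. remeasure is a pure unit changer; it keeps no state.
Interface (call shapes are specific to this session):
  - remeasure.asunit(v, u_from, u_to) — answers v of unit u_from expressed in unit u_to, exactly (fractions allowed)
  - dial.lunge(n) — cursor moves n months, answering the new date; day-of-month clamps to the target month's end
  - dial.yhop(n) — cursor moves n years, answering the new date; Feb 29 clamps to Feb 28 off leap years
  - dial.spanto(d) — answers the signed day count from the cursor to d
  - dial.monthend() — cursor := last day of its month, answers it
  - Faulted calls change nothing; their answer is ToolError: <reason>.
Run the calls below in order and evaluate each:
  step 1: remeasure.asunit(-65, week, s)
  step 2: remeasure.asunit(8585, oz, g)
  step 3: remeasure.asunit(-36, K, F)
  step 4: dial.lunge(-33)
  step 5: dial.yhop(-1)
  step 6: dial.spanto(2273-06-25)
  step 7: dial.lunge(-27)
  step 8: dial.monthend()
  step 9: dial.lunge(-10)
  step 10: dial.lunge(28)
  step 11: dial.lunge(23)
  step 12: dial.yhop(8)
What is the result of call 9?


Step: asunit[v→-65; u_from→week; u_to→s]
Result: -39312000
Step: asunit[v→8585; u_from→oz; u_to→g]
Result: 77881809929/320000
Step: asunit[v→-36; u_from→K; u_to→F]
Result: -52447/100
Step: lunge[n→-33]
Result: 2275-04-24
Step: yhop[n→-1]
Result: 2274-04-24
Step: spanto[d→2273-06-25]
Result: -303
Step: lunge[n→-27]
Result: 2272-01-24
Step: monthend[]
Result: 2272-01-31
Step: lunge[n→-10]
Result: 2271-03-31
Step: lunge[n→28]
Result: 2273-07-31
Step: lunge[n→23]
Result: 2275-06-30
Step: yhop[n→8]
Result: 2283-06-30

Answer: 2271-03-31


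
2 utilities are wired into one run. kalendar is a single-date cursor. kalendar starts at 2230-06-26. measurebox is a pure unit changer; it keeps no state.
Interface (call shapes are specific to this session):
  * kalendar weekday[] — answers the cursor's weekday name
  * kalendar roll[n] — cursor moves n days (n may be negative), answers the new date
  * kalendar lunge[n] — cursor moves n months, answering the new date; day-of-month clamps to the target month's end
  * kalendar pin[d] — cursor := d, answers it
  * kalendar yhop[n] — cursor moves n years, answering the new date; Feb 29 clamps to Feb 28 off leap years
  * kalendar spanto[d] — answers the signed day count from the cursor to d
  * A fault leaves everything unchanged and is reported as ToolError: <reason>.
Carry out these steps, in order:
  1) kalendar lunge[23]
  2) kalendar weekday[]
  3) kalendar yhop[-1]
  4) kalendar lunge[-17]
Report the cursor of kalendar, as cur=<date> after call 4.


→ kalendar lunge(23)
← 2232-05-26
→ kalendar weekday()
← Saturday
→ kalendar yhop(-1)
← 2231-05-26
→ kalendar lunge(-17)
← 2229-12-26

Answer: cur=2229-12-26


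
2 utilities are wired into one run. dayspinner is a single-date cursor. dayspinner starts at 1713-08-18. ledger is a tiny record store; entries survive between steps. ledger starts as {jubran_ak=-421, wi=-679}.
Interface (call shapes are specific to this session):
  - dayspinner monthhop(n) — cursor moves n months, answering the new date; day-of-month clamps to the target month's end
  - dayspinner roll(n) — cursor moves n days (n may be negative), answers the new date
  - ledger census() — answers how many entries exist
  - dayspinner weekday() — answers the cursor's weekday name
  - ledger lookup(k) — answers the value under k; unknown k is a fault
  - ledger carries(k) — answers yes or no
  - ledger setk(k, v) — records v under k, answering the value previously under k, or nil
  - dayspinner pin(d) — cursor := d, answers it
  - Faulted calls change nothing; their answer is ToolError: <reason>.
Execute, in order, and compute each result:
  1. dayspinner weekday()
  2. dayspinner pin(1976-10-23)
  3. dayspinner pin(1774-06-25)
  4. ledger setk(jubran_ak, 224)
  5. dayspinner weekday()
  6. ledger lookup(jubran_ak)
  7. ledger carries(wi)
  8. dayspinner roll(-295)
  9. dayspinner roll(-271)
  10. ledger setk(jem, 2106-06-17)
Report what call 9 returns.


;; dayspinner weekday() : Friday
;; dayspinner pin(d→1976-10-23) : 1976-10-23
;; dayspinner pin(d→1774-06-25) : 1774-06-25
;; ledger setk(k→jubran_ak, v→224) : -421
;; dayspinner weekday() : Saturday
;; ledger lookup(k→jubran_ak) : 224
;; ledger carries(k→wi) : yes
;; dayspinner roll(n→-295) : 1773-09-03
;; dayspinner roll(n→-271) : 1772-12-06
;; ledger setk(k→jem, v→2106-06-17) : nil

Answer: 1772-12-06


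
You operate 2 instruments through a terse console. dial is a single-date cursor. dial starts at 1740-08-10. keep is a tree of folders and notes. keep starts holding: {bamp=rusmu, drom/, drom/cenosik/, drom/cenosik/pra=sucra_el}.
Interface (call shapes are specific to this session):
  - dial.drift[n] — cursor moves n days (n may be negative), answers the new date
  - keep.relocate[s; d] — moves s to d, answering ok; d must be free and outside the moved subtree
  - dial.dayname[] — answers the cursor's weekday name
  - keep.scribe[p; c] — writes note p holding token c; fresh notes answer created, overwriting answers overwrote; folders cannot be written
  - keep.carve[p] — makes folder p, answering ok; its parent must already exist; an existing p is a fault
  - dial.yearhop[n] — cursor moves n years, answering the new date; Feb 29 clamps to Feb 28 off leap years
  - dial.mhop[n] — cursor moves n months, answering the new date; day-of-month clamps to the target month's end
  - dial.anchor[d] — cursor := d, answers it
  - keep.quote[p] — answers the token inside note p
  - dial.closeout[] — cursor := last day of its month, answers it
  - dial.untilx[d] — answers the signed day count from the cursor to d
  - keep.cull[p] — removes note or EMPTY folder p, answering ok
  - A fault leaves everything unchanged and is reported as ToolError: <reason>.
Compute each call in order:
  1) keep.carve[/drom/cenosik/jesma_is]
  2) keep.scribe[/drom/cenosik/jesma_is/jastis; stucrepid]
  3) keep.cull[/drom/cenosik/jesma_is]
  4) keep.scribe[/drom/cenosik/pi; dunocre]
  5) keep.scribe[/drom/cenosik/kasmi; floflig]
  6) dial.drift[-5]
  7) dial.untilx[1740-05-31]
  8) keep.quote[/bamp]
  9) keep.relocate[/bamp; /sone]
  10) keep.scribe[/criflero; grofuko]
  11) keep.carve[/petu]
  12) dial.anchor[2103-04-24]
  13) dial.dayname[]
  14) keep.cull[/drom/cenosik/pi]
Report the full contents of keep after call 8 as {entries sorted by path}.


·→ keep.carve(/drom/cenosik/jesma_is)
·← ok
·→ keep.scribe(/drom/cenosik/jesma_is/jastis, stucrepid)
·← created
·→ keep.cull(/drom/cenosik/jesma_is)
·← ToolError: not empty
·→ keep.scribe(/drom/cenosik/pi, dunocre)
·← created
·→ keep.scribe(/drom/cenosik/kasmi, floflig)
·← created
·→ dial.drift(-5)
·← 1740-08-05
·→ dial.untilx(1740-05-31)
·← -66
·→ keep.quote(/bamp)
·← rusmu
·→ keep.relocate(/bamp, /sone)
·← ok
·→ keep.scribe(/criflero, grofuko)
·← created
·→ keep.carve(/petu)
·← ok
·→ dial.anchor(2103-04-24)
·← 2103-04-24
·→ dial.dayname()
·← Tuesday
·→ keep.cull(/drom/cenosik/pi)
·← ok

Answer: {bamp=rusmu, drom/, drom/cenosik/, drom/cenosik/jesma_is/, drom/cenosik/jesma_is/jastis=stucrepid, drom/cenosik/kasmi=floflig, drom/cenosik/pi=dunocre, drom/cenosik/pra=sucra_el}


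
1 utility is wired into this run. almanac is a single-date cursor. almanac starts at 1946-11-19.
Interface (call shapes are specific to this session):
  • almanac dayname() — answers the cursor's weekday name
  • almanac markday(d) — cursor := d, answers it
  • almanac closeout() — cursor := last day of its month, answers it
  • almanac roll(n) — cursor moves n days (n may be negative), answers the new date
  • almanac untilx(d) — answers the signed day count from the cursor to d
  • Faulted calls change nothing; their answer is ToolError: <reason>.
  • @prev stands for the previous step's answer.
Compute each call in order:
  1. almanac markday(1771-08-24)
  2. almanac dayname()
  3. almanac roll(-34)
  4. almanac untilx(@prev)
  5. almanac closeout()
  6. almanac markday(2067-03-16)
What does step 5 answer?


Answer: 1771-07-31

Derivation:
[in] almanac markday d: 1771-08-24
= 1771-08-24
[in] almanac dayname
= Saturday
[in] almanac roll n: -34
= 1771-07-21
[in] almanac untilx d: @prev
= 0
[in] almanac closeout
= 1771-07-31
[in] almanac markday d: 2067-03-16
= 2067-03-16


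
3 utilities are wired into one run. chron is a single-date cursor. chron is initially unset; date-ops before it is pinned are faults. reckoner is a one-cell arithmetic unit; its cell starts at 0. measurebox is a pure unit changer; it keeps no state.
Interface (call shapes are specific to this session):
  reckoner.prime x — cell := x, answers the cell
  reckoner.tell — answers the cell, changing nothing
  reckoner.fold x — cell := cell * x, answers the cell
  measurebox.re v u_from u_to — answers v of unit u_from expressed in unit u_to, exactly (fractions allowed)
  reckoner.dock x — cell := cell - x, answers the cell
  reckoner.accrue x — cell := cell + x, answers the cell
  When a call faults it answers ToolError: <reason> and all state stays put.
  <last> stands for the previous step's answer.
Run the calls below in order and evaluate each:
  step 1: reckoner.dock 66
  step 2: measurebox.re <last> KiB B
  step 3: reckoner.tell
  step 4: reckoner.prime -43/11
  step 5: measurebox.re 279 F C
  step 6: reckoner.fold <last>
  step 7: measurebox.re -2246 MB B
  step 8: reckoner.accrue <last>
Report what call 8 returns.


I invoke reckoner.dock(x: 66), → -66.
I invoke measurebox.re(v: <last>, u_from: KiB, u_to: B): -67584.
Calling reckoner.tell, and get -66.
I invoke reckoner.prime(x: -43/11), → -43/11.
Next I call measurebox.re(v: 279, u_from: F, u_to: C), → 1235/9.
I call reckoner.fold(x: <last>), which returns -53105/99.
I call measurebox.re(v: -2246, u_from: MB, u_to: B), and observe -2246000000.
Now I run reckoner.accrue(x: <last>), and see -222354053105/99.

Answer: -222354053105/99


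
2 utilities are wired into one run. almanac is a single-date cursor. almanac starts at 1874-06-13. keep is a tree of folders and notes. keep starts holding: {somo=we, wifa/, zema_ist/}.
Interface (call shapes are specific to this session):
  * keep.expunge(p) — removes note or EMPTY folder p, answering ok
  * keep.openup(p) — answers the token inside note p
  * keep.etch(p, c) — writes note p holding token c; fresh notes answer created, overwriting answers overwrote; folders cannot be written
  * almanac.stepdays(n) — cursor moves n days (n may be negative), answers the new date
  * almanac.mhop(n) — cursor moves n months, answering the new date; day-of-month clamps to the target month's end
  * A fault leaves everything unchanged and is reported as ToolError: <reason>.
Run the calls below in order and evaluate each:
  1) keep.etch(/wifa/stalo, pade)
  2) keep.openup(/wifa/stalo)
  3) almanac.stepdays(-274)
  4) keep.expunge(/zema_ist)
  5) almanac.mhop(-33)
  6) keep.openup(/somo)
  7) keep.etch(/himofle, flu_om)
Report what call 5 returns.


Answer: 1870-12-12

Derivation:
Do: etch[p: /wifa/stalo; c: pade]
See: created
Do: openup[p: /wifa/stalo]
See: pade
Do: stepdays[n: -274]
See: 1873-09-12
Do: expunge[p: /zema_ist]
See: ok
Do: mhop[n: -33]
See: 1870-12-12
Do: openup[p: /somo]
See: we
Do: etch[p: /himofle; c: flu_om]
See: created


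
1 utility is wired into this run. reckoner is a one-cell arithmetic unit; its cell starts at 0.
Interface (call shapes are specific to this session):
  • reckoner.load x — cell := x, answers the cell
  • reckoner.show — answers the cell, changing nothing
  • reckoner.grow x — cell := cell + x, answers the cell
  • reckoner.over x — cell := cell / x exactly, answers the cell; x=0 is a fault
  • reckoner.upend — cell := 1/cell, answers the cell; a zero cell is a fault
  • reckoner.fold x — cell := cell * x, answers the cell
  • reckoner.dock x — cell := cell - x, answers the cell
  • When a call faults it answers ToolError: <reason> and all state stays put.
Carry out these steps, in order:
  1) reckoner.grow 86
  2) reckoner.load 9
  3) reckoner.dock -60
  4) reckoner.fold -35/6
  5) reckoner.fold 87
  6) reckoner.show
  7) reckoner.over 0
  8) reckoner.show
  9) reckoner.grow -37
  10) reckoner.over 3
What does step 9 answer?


Now I run grow using x: 86: 86.
Using load using x: 9, and observe 9.
I invoke dock using x: -60, and observe 69.
Then fold using x: -35/6, → -805/2.
Then fold using x: 87, and get -70035/2.
Now I run show(), and see -70035/2.
I try over using x: 0, yielding ToolError: division by zero.
Invoking show(), which returns -70035/2.
I call grow using x: -37, yielding -70109/2.
Now I run over using x: 3, and see -70109/6.

Answer: -70109/2


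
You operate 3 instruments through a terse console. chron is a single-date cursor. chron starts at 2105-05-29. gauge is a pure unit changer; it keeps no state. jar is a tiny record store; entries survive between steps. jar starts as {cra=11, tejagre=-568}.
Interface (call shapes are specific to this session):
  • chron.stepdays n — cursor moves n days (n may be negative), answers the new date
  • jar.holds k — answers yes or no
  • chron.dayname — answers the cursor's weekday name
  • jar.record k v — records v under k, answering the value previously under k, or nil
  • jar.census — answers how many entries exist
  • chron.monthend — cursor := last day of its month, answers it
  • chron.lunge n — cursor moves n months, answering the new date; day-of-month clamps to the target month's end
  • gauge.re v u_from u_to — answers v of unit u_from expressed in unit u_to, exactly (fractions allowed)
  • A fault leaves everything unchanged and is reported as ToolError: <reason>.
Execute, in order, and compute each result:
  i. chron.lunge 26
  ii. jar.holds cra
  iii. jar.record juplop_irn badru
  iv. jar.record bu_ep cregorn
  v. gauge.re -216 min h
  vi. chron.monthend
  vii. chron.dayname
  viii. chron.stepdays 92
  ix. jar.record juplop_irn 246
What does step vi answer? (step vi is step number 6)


~$ chron.lunge n='26'
:: 2107-07-29
~$ jar.holds k='cra'
:: yes
~$ jar.record k='juplop_irn' v='badru'
:: nil
~$ jar.record k='bu_ep' v='cregorn'
:: nil
~$ gauge.re v='-216' u_from='min' u_to='h'
:: -18/5
~$ chron.monthend
:: 2107-07-31
~$ chron.dayname
:: Sunday
~$ chron.stepdays n='92'
:: 2107-10-31
~$ jar.record k='juplop_irn' v='246'
:: badru

Answer: 2107-07-31


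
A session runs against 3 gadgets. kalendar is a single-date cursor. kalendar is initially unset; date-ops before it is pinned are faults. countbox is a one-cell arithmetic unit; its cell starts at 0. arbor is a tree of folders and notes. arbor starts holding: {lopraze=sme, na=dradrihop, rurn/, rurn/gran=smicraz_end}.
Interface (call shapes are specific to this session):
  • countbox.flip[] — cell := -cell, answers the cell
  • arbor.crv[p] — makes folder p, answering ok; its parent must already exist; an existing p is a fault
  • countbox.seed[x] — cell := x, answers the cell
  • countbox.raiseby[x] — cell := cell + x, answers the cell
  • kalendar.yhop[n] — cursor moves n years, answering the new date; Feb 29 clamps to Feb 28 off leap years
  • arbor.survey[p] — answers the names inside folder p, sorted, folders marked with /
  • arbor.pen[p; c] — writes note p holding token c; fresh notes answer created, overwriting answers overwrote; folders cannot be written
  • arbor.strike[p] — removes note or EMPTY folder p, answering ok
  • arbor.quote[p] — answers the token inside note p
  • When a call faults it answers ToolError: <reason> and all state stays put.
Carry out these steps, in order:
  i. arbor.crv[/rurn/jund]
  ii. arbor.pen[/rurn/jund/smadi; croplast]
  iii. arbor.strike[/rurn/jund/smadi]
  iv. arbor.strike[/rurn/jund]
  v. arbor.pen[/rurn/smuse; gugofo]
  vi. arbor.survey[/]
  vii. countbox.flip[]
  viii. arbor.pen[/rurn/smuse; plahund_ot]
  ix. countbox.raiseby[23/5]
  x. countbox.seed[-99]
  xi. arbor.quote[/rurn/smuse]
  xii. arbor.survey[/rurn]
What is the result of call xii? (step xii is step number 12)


>> crv(p→/rurn/jund)
<< ok
>> pen(p→/rurn/jund/smadi, c→croplast)
<< created
>> strike(p→/rurn/jund/smadi)
<< ok
>> strike(p→/rurn/jund)
<< ok
>> pen(p→/rurn/smuse, c→gugofo)
<< created
>> survey(p→/)
<< [lopraze, na, rurn/]
>> flip()
<< 0
>> pen(p→/rurn/smuse, c→plahund_ot)
<< overwrote
>> raiseby(x→23/5)
<< 23/5
>> seed(x→-99)
<< -99
>> quote(p→/rurn/smuse)
<< plahund_ot
>> survey(p→/rurn)
<< [gran, smuse]

Answer: [gran, smuse]


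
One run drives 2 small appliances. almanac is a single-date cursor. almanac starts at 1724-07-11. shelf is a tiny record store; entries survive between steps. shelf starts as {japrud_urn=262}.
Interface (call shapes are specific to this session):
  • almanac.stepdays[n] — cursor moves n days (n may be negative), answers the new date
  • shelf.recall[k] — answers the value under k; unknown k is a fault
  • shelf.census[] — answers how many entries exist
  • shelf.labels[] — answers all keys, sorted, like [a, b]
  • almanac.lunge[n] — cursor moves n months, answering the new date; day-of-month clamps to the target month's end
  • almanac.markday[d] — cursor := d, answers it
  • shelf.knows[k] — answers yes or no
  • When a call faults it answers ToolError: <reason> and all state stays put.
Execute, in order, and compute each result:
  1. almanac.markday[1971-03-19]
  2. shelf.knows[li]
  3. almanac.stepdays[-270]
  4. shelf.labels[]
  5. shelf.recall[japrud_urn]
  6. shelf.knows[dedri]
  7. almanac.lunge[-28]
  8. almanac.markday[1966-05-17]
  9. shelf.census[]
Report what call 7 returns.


Answer: 1968-02-22

Derivation:
~$ markday d=1971-03-19
  1971-03-19
~$ knows k=li
  no
~$ stepdays n=-270
  1970-06-22
~$ labels
  [japrud_urn]
~$ recall k=japrud_urn
  262
~$ knows k=dedri
  no
~$ lunge n=-28
  1968-02-22
~$ markday d=1966-05-17
  1966-05-17
~$ census
  1


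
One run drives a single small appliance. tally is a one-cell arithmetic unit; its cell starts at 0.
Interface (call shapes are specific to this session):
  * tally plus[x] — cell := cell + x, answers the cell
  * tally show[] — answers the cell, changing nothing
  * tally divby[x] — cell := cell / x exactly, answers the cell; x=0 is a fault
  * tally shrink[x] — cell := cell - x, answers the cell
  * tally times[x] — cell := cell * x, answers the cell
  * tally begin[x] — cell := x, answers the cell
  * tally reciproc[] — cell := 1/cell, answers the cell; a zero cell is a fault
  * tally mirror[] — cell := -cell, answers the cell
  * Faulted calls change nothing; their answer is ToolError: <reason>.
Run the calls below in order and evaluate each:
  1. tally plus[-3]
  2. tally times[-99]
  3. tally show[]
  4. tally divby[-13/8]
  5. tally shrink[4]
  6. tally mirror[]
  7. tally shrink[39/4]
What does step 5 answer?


==> tally plus(x→-3)
<== -3
==> tally times(x→-99)
<== 297
==> tally show()
<== 297
==> tally divby(x→-13/8)
<== -2376/13
==> tally shrink(x→4)
<== -2428/13
==> tally mirror()
<== 2428/13
==> tally shrink(x→39/4)
<== 9205/52

Answer: -2428/13


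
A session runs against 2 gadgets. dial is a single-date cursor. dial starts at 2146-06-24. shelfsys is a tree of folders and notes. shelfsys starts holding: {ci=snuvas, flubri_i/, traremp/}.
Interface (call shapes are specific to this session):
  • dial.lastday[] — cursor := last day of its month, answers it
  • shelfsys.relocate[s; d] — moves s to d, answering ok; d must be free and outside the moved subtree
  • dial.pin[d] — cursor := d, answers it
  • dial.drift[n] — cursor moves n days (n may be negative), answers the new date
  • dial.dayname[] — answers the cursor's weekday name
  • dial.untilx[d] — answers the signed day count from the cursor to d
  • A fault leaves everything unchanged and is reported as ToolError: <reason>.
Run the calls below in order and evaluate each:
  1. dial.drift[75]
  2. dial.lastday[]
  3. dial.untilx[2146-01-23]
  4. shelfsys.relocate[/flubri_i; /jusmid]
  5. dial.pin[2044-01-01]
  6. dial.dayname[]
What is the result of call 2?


I try dial.drift passing 75, and get 2146-09-07.
I try dial.lastday(), → 2146-09-30.
I try dial.untilx passing 2146-01-23, which returns -250.
I run shelfsys.relocate passing /flubri_i, /jusmid, yielding ok.
Now I run dial.pin passing 2044-01-01, — result: 2044-01-01.
Now I run dial.dayname, which returns Friday.

Answer: 2146-09-30


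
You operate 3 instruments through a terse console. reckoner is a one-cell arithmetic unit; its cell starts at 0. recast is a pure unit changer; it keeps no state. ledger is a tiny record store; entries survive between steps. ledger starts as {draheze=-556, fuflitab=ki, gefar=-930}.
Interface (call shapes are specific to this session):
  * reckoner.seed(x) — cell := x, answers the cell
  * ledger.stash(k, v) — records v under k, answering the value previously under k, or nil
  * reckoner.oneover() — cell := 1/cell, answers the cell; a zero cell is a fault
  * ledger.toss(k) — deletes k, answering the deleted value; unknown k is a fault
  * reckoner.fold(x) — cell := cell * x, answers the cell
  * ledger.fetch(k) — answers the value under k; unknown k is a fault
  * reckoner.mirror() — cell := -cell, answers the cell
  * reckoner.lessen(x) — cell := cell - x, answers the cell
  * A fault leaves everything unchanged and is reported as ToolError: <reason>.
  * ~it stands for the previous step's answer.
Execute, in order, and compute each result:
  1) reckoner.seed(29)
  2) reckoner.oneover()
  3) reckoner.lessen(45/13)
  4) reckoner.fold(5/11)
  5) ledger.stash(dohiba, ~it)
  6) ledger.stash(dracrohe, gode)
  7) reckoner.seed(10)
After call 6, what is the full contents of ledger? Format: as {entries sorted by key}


Answer: {dohiba=-6460/4147, dracrohe=gode, draheze=-556, fuflitab=ki, gefar=-930}

Derivation:
// 1. seed(x='29') => 29
// 2. oneover() => 1/29
// 3. lessen(x='45/13') => -1292/377
// 4. fold(x='5/11') => -6460/4147
// 5. stash(k='dohiba', v='~it') => nil
// 6. stash(k='dracrohe', v='gode') => nil
// 7. seed(x='10') => 10


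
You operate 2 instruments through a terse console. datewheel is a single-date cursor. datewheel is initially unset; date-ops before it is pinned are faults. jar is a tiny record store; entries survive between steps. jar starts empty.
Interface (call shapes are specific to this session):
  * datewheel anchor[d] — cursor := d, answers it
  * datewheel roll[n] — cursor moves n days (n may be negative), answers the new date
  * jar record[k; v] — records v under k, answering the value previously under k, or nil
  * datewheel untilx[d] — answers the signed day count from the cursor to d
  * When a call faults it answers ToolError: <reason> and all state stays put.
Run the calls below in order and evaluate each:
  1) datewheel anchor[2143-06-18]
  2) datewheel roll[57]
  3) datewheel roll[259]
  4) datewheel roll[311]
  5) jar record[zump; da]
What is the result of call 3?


% datewheel anchor(d: 2143-06-18) => 2143-06-18
% datewheel roll(n: 57) => 2143-08-14
% datewheel roll(n: 259) => 2144-04-29
% datewheel roll(n: 311) => 2145-03-06
% jar record(k: zump, v: da) => nil

Answer: 2144-04-29


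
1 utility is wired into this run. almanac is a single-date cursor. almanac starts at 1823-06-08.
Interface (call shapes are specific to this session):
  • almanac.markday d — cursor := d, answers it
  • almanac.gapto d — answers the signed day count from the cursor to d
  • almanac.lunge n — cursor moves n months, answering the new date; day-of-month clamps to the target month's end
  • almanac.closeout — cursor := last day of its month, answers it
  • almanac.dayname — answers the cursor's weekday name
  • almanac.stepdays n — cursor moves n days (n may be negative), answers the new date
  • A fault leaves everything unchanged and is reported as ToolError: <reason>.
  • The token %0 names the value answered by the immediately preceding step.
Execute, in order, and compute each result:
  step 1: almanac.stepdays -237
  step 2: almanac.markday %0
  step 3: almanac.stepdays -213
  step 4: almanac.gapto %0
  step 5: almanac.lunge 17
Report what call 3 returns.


Answer: 1822-03-15

Derivation:
# almanac.stepdays(-237) == 1822-10-14
# almanac.markday(%0) == 1822-10-14
# almanac.stepdays(-213) == 1822-03-15
# almanac.gapto(%0) == 0
# almanac.lunge(17) == 1823-08-15


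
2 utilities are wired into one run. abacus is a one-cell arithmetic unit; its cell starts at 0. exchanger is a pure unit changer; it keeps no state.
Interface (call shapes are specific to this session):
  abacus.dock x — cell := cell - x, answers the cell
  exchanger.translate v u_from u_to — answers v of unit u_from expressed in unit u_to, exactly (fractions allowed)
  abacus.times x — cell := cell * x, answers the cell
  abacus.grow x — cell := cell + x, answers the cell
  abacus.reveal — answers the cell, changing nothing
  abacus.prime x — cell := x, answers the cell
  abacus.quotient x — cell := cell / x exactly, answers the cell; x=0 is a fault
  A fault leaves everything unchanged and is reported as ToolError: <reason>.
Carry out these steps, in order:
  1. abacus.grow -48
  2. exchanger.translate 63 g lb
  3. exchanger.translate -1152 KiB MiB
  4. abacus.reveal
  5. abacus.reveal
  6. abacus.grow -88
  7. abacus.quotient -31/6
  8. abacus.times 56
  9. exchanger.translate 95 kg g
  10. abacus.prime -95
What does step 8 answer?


$ abacus.grow -48
:: -48
$ exchanger.translate 63 g lb
:: 900000/6479891
$ exchanger.translate -1152 KiB MiB
:: -9/8
$ abacus.reveal
:: -48
$ abacus.reveal
:: -48
$ abacus.grow -88
:: -136
$ abacus.quotient -31/6
:: 816/31
$ abacus.times 56
:: 45696/31
$ exchanger.translate 95 kg g
:: 95000
$ abacus.prime -95
:: -95

Answer: 45696/31


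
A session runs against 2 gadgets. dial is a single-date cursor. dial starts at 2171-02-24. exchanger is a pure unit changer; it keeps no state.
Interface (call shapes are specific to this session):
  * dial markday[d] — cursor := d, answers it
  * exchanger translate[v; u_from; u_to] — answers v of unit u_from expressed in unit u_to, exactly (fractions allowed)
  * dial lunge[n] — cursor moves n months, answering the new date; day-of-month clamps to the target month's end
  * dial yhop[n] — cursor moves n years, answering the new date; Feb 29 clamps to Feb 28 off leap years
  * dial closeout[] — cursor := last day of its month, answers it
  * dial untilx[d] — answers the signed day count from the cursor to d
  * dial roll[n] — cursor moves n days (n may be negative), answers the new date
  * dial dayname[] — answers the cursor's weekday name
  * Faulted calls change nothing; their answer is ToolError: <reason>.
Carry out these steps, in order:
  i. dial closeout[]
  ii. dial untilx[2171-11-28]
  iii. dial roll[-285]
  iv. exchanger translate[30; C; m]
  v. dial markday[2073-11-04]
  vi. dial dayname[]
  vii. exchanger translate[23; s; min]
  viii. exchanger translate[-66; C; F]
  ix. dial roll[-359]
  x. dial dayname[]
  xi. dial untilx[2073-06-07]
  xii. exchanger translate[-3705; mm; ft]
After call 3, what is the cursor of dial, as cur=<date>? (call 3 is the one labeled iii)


[in] dial closeout
  2171-02-28
[in] dial untilx d='2171-11-28'
  273
[in] dial roll n='-285'
  2170-05-19
[in] exchanger translate v='30' u_from='C' u_to='m'
  ToolError: incompatible units
[in] dial markday d='2073-11-04'
  2073-11-04
[in] dial dayname
  Saturday
[in] exchanger translate v='23' u_from='s' u_to='min'
  23/60
[in] exchanger translate v='-66' u_from='C' u_to='F'
  -434/5
[in] dial roll n='-359'
  2072-11-10
[in] dial dayname
  Thursday
[in] dial untilx d='2073-06-07'
  209
[in] exchanger translate v='-3705' u_from='mm' u_to='ft'
  -6175/508

Answer: cur=2170-05-19


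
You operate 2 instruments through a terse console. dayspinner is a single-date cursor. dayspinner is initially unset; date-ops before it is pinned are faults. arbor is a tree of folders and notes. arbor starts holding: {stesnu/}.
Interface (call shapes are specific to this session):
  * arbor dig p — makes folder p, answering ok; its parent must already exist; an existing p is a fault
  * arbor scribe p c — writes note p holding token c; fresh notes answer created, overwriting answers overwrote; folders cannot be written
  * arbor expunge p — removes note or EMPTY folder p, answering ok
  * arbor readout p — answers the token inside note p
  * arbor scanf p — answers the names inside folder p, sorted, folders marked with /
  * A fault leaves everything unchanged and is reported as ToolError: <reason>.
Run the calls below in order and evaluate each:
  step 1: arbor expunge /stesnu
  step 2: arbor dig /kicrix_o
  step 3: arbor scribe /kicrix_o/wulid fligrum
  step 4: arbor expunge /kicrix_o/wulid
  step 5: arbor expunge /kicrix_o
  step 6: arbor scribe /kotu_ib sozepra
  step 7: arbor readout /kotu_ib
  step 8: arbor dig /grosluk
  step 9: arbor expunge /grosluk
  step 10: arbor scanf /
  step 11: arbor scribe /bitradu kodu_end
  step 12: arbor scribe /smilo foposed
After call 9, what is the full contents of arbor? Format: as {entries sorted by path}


Answer: {kotu_ib=sozepra}

Derivation:
Then arbor expunge on p=/stesnu: ok.
I try arbor dig on p=/kicrix_o, giving ok.
Using arbor scribe on p=/kicrix_o/wulid, c=fligrum, which returns created.
Next I call arbor expunge on p=/kicrix_o/wulid, → ok.
I use arbor expunge on p=/kicrix_o, and get ok.
I invoke arbor scribe on p=/kotu_ib, c=sozepra, which returns created.
I run arbor readout on p=/kotu_ib, giving sozepra.
I run arbor dig on p=/grosluk, and observe ok.
I call arbor expunge on p=/grosluk: ok.
Invoking arbor scanf on p=/, and observe [kotu_ib].
I run arbor scribe on p=/bitradu, c=kodu_end: created.
I run arbor scribe on p=/smilo, c=foposed, yielding created.
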